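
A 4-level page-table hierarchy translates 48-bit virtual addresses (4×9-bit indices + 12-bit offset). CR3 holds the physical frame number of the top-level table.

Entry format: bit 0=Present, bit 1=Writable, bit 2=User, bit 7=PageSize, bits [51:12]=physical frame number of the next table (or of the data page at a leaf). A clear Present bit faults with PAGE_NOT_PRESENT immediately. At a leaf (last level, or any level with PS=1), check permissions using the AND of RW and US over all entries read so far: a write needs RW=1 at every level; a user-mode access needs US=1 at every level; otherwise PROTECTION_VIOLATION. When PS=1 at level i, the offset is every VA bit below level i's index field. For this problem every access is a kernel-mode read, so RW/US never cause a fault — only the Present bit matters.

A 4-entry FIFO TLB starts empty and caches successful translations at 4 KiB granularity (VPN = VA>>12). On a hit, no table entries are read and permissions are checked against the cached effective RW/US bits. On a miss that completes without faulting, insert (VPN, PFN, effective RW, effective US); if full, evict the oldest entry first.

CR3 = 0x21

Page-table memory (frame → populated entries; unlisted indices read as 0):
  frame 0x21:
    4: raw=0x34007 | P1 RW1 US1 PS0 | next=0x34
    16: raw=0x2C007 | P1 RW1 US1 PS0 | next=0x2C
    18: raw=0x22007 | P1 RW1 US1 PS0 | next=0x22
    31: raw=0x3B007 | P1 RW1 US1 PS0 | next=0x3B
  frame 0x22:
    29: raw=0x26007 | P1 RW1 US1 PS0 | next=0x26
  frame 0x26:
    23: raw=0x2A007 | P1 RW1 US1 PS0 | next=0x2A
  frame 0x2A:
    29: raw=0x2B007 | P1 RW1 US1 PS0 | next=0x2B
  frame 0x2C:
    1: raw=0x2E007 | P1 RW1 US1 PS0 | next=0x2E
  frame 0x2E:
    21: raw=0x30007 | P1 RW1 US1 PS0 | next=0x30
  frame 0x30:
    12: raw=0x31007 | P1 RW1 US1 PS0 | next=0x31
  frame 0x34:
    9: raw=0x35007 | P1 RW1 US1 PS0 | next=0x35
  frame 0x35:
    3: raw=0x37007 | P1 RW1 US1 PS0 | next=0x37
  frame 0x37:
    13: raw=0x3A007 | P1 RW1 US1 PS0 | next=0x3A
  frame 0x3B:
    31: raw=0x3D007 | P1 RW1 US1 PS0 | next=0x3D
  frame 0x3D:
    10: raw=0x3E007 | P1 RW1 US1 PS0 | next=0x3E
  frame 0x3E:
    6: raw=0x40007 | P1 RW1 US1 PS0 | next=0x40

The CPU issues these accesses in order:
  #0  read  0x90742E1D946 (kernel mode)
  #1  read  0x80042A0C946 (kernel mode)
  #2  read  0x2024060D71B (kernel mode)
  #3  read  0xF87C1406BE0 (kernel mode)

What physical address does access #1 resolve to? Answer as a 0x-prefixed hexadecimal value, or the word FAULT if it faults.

Trace:
#0 VA=0x90742E1D946 (r,kernel):
  lvl0: tbl 0x21, slot 18 ⇒ 0x22007 (P1/RW1/US1/PS0)
  lvl1: tbl 0x22, slot 29 ⇒ 0x26007 (P1/RW1/US1/PS0)
  lvl2: tbl 0x26, slot 23 ⇒ 0x2A007 (P1/RW1/US1/PS0)
  lvl3: tbl 0x2A, slot 29 ⇒ 0x2B007 (P1/RW1/US1/PS0)
  ✓ 0x2B946  — 4 lookups
#1 VA=0x80042A0C946 (r,kernel):
  lvl0: tbl 0x21, slot 16 ⇒ 0x2C007 (P1/RW1/US1/PS0)
  lvl1: tbl 0x2C, slot 1 ⇒ 0x2E007 (P1/RW1/US1/PS0)
  lvl2: tbl 0x2E, slot 21 ⇒ 0x30007 (P1/RW1/US1/PS0)
  lvl3: tbl 0x30, slot 12 ⇒ 0x31007 (P1/RW1/US1/PS0)
  ✓ 0x31946  — 4 lookups
#2 VA=0x2024060D71B (r,kernel):
  lvl0: tbl 0x21, slot 4 ⇒ 0x34007 (P1/RW1/US1/PS0)
  lvl1: tbl 0x34, slot 9 ⇒ 0x35007 (P1/RW1/US1/PS0)
  lvl2: tbl 0x35, slot 3 ⇒ 0x37007 (P1/RW1/US1/PS0)
  lvl3: tbl 0x37, slot 13 ⇒ 0x3A007 (P1/RW1/US1/PS0)
  ✓ 0x3A71B  — 4 lookups
#3 VA=0xF87C1406BE0 (r,kernel):
  lvl0: tbl 0x21, slot 31 ⇒ 0x3B007 (P1/RW1/US1/PS0)
  lvl1: tbl 0x3B, slot 31 ⇒ 0x3D007 (P1/RW1/US1/PS0)
  lvl2: tbl 0x3D, slot 10 ⇒ 0x3E007 (P1/RW1/US1/PS0)
  lvl3: tbl 0x3E, slot 6 ⇒ 0x40007 (P1/RW1/US1/PS0)
  ✓ 0x40BE0  — 4 lookups

Access #1 PA: 0x31946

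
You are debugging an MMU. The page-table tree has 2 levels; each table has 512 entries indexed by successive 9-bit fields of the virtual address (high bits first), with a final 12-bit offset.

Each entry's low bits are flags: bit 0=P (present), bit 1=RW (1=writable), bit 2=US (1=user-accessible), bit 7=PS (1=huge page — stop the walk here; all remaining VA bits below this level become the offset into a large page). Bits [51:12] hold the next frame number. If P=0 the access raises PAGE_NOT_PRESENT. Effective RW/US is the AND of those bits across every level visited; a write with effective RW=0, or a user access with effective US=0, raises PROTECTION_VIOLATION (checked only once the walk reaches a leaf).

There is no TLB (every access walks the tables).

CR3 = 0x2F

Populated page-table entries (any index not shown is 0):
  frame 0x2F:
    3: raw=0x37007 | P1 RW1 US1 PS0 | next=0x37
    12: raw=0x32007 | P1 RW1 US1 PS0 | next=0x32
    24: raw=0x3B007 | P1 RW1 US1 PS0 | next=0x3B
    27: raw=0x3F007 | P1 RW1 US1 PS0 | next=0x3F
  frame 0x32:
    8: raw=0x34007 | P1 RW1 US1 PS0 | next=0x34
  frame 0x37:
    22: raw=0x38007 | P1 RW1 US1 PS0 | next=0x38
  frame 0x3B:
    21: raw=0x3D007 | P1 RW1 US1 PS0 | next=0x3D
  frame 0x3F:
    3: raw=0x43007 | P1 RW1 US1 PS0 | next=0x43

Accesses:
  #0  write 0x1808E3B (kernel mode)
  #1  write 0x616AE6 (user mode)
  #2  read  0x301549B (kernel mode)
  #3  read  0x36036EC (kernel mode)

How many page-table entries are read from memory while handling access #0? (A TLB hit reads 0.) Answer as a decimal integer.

Walk each access:
#0 VA=0x1808E3B (w,kernel):
  L0: frame=0x2F idx=12 entry=0x32007 [P=1 RW=1 US=1 PS=0]
  L1: frame=0x32 idx=8 entry=0x34007 [P=1 RW=1 US=1 PS=0]
  ✓ 0x34E3B  — 2 lookups
#1 VA=0x616AE6 (w,user):
  L0: frame=0x2F idx=3 entry=0x37007 [P=1 RW=1 US=1 PS=0]
  L1: frame=0x37 idx=22 entry=0x38007 [P=1 RW=1 US=1 PS=0]
  ✓ 0x38AE6  — 2 lookups
#2 VA=0x301549B (r,kernel):
  L0: frame=0x2F idx=24 entry=0x3B007 [P=1 RW=1 US=1 PS=0]
  L1: frame=0x3B idx=21 entry=0x3D007 [P=1 RW=1 US=1 PS=0]
  ✓ 0x3D49B  — 2 lookups
#3 VA=0x36036EC (r,kernel):
  L0: frame=0x2F idx=27 entry=0x3F007 [P=1 RW=1 US=1 PS=0]
  L1: frame=0x3F idx=3 entry=0x43007 [P=1 RW=1 US=1 PS=0]
  ✓ 0x436EC  — 2 lookups

Entries read for #0: 2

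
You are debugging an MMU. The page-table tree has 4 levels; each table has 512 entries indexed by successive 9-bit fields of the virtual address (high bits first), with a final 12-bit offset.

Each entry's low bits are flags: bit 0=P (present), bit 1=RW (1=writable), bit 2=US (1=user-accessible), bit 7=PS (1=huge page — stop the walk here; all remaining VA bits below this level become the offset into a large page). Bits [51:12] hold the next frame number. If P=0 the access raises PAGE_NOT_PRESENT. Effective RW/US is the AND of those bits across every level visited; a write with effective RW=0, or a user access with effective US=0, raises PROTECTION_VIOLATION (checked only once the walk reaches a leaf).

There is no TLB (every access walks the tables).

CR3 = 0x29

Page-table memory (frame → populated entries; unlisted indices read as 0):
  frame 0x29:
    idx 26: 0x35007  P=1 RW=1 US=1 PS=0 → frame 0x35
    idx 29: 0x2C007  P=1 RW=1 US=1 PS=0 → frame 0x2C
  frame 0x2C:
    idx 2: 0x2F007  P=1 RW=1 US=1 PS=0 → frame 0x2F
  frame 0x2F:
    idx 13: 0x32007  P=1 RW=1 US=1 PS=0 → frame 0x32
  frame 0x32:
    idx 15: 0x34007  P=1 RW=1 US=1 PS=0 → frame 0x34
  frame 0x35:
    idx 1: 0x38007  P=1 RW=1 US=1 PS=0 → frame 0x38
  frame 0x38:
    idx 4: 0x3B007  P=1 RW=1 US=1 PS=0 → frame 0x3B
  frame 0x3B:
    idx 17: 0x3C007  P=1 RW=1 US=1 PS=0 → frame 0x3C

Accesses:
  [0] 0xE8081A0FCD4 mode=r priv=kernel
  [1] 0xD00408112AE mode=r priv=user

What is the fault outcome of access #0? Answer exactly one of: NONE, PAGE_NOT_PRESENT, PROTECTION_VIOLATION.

Trace:
#0 VA=0xE8081A0FCD4 (r,kernel):
  L0: frame=0x29 idx=29 entry=0x2C007 [P=1 RW=1 US=1 PS=0]
  L1: frame=0x2C idx=2 entry=0x2F007 [P=1 RW=1 US=1 PS=0]
  L2: frame=0x2F idx=13 entry=0x32007 [P=1 RW=1 US=1 PS=0]
  L3: frame=0x32 idx=15 entry=0x34007 [P=1 RW=1 US=1 PS=0]
  → PA=0x34CD4  (4 entries read)
#1 VA=0xD00408112AE (r,user):
  L0: frame=0x29 idx=26 entry=0x35007 [P=1 RW=1 US=1 PS=0]
  L1: frame=0x35 idx=1 entry=0x38007 [P=1 RW=1 US=1 PS=0]
  L2: frame=0x38 idx=4 entry=0x3B007 [P=1 RW=1 US=1 PS=0]
  L3: frame=0x3B idx=17 entry=0x3C007 [P=1 RW=1 US=1 PS=0]
  → PA=0x3C2AE  (4 entries read)

Access #0 fault: NONE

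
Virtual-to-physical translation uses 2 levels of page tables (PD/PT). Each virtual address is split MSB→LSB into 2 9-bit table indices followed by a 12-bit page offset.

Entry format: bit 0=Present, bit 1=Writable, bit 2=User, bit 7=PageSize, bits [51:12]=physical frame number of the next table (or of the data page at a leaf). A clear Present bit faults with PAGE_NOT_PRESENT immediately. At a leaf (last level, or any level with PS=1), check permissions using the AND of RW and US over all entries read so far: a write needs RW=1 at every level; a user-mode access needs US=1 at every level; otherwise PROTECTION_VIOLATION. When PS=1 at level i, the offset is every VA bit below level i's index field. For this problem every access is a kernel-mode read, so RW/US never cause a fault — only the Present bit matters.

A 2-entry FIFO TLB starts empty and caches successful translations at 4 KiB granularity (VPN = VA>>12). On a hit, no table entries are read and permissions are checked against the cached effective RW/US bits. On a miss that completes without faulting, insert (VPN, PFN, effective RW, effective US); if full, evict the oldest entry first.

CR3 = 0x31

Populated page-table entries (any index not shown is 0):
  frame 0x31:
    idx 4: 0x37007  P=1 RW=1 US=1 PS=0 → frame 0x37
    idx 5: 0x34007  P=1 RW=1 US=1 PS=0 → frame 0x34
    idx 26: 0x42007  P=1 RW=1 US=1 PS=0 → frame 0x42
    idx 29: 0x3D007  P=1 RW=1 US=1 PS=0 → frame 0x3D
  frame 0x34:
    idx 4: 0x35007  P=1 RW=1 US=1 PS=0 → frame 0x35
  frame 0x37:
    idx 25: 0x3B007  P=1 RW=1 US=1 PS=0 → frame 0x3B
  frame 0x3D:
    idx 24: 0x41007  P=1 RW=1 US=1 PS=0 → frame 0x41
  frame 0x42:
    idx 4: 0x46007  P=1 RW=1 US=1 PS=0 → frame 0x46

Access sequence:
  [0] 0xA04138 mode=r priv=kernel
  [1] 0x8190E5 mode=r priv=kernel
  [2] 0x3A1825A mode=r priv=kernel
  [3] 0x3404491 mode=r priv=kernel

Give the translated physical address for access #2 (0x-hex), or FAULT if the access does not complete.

Walk each access:
#0 VA=0xA04138 (r,kernel):
  [0] read 0x31 idx=5: raw=0x34007 flags P=1 W=1 U=1 S=0
  [1] read 0x34 idx=4: raw=0x35007 flags P=1 W=1 U=1 S=0
  ⇒ phys 0x35138  [2 reads]
#1 VA=0x8190E5 (r,kernel):
  [0] read 0x31 idx=4: raw=0x37007 flags P=1 W=1 U=1 S=0
  [1] read 0x37 idx=25: raw=0x3B007 flags P=1 W=1 U=1 S=0
  ⇒ phys 0x3B0E5  [2 reads]
#2 VA=0x3A1825A (r,kernel):
  [0] read 0x31 idx=29: raw=0x3D007 flags P=1 W=1 U=1 S=0
  [1] read 0x3D idx=24: raw=0x41007 flags P=1 W=1 U=1 S=0
  ⇒ phys 0x4125A  [2 reads]
#3 VA=0x3404491 (r,kernel):
  [0] read 0x31 idx=26: raw=0x42007 flags P=1 W=1 U=1 S=0
  [1] read 0x42 idx=4: raw=0x46007 flags P=1 W=1 U=1 S=0
  ⇒ phys 0x46491  [2 reads]

Access #2 PA: 0x4125A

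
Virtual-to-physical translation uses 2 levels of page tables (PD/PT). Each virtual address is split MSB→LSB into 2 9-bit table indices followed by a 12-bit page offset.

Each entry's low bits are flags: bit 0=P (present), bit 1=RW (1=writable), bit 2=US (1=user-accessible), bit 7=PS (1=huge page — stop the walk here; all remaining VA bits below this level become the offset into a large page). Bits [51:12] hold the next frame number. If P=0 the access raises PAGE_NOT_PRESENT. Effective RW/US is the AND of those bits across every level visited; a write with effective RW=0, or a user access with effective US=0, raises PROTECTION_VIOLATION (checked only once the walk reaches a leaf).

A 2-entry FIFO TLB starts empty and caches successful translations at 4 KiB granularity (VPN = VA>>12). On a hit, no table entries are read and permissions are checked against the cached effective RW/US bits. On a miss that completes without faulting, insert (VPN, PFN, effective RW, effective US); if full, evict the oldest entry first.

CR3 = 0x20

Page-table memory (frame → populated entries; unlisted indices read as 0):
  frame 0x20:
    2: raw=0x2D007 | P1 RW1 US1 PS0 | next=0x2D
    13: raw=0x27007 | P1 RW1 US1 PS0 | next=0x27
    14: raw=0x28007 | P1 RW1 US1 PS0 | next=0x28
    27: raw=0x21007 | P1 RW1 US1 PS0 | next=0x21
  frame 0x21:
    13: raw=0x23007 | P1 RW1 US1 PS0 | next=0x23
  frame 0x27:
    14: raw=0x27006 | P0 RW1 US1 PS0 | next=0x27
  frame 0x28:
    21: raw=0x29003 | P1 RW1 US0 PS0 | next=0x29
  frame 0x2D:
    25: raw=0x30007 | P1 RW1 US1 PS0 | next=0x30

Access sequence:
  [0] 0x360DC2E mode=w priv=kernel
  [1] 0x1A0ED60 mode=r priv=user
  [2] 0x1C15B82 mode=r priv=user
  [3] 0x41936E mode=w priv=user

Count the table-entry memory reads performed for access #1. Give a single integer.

Walk each access:
#0 VA=0x360DC2E (w,kernel):
  L0: frame=0x20 idx=27 entry=0x21007 [P=1 RW=1 US=1 PS=0]
  L1: frame=0x21 idx=13 entry=0x23007 [P=1 RW=1 US=1 PS=0]
  ✓ 0x23C2E  — 2 lookups
#1 VA=0x1A0ED60 (r,user):
  L0: frame=0x20 idx=13 entry=0x27007 [P=1 RW=1 US=1 PS=0]
  L1: frame=0x27 idx=14 entry=0x27006 [P=0 RW=1 US=1 PS=0]
  → PAGE_NOT_PRESENT  (2 entries read)
#2 VA=0x1C15B82 (r,user):
  L0: frame=0x20 idx=14 entry=0x28007 [P=1 RW=1 US=1 PS=0]
  L1: frame=0x28 idx=21 entry=0x29003 [P=1 RW=1 US=0 PS=0]
  → PROTECTION_VIOLATION  (2 entries read)
#3 VA=0x41936E (w,user):
  L0: frame=0x20 idx=2 entry=0x2D007 [P=1 RW=1 US=1 PS=0]
  L1: frame=0x2D idx=25 entry=0x30007 [P=1 RW=1 US=1 PS=0]
  ✓ 0x3036E  — 2 lookups

Entries read for #1: 2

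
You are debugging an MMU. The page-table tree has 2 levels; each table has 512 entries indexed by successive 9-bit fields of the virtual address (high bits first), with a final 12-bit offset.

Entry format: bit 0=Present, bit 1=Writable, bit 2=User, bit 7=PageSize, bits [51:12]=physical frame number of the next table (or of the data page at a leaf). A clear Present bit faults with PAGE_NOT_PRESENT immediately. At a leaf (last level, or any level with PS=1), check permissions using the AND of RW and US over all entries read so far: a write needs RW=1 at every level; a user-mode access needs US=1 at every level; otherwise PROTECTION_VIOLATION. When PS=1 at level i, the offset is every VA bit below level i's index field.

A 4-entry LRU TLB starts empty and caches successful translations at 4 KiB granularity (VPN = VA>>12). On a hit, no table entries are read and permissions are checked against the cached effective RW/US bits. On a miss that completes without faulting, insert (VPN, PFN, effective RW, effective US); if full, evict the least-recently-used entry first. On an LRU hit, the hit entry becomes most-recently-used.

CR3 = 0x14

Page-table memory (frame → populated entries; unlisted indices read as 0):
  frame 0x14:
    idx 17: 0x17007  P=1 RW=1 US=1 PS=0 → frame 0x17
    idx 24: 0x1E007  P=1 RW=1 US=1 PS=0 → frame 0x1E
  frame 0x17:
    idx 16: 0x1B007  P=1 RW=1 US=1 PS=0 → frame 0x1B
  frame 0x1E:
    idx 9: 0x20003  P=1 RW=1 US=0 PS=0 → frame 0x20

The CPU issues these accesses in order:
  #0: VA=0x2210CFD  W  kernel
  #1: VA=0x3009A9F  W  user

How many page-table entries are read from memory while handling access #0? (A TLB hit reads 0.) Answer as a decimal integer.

Trace:
#0 VA=0x2210CFD (w,kernel):
  [0] read 0x14 idx=17: raw=0x17007 flags P=1 W=1 U=1 S=0
  [1] read 0x17 idx=16: raw=0x1B007 flags P=1 W=1 U=1 S=0
  ⇒ phys 0x1BCFD  [2 reads]
#1 VA=0x3009A9F (w,user):
  [0] read 0x14 idx=24: raw=0x1E007 flags P=1 W=1 U=1 S=0
  [1] read 0x1E idx=9: raw=0x20003 flags P=1 W=1 U=0 S=0
  ✗ PROTECTION_VIOLATION  [2 reads]

Entries read for #0: 2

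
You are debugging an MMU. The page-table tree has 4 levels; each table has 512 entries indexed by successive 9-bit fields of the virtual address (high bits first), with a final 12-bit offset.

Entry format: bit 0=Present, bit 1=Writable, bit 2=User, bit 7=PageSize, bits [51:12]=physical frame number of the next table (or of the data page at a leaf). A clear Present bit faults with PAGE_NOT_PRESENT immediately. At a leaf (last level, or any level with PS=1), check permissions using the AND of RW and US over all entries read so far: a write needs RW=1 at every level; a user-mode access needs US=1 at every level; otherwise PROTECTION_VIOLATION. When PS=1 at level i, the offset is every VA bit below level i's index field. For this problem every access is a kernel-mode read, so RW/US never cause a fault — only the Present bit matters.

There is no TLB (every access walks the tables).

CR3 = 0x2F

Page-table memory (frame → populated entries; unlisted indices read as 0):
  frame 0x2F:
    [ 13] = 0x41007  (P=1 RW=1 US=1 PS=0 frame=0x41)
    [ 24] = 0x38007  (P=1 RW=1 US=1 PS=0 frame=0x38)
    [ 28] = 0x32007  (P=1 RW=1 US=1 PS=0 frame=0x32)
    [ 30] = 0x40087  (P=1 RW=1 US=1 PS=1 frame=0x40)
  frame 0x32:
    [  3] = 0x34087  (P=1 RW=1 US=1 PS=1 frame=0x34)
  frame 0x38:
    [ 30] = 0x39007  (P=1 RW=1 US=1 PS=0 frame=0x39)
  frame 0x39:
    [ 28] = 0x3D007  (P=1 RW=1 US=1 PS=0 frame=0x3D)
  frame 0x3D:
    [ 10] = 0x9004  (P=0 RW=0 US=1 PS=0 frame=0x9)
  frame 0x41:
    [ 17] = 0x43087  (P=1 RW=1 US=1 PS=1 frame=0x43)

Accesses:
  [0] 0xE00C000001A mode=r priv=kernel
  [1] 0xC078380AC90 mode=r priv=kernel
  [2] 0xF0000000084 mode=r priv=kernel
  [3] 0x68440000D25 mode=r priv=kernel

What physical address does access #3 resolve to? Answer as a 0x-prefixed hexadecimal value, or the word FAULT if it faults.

Trace:
#0 VA=0xE00C000001A (r,kernel):
  L0: frame=0x2F idx=28 entry=0x32007 [P=1 RW=1 US=1 PS=0]
  L1: frame=0x32 idx=3 entry=0x34087 [P=1 RW=1 US=1 PS=1]
  ✓ 0x3401A (huge @L1)  — 2 lookups
#1 VA=0xC078380AC90 (r,kernel):
  L0: frame=0x2F idx=24 entry=0x38007 [P=1 RW=1 US=1 PS=0]
  L1: frame=0x38 idx=30 entry=0x39007 [P=1 RW=1 US=1 PS=0]
  L2: frame=0x39 idx=28 entry=0x3D007 [P=1 RW=1 US=1 PS=0]
  L3: frame=0x3D idx=10 entry=0x9004 [P=0 RW=0 US=1 PS=0]
  ✗ PAGE_NOT_PRESENT  [4 reads]
#2 VA=0xF0000000084 (r,kernel):
  L0: frame=0x2F idx=30 entry=0x40087 [P=1 RW=1 US=1 PS=1]
  ✓ 0x40084 (huge @L0)  — 1 lookups
#3 VA=0x68440000D25 (r,kernel):
  L0: frame=0x2F idx=13 entry=0x41007 [P=1 RW=1 US=1 PS=0]
  L1: frame=0x41 idx=17 entry=0x43087 [P=1 RW=1 US=1 PS=1]
  ✓ 0x43D25 (huge @L1)  — 2 lookups

Access #3 PA: 0x43D25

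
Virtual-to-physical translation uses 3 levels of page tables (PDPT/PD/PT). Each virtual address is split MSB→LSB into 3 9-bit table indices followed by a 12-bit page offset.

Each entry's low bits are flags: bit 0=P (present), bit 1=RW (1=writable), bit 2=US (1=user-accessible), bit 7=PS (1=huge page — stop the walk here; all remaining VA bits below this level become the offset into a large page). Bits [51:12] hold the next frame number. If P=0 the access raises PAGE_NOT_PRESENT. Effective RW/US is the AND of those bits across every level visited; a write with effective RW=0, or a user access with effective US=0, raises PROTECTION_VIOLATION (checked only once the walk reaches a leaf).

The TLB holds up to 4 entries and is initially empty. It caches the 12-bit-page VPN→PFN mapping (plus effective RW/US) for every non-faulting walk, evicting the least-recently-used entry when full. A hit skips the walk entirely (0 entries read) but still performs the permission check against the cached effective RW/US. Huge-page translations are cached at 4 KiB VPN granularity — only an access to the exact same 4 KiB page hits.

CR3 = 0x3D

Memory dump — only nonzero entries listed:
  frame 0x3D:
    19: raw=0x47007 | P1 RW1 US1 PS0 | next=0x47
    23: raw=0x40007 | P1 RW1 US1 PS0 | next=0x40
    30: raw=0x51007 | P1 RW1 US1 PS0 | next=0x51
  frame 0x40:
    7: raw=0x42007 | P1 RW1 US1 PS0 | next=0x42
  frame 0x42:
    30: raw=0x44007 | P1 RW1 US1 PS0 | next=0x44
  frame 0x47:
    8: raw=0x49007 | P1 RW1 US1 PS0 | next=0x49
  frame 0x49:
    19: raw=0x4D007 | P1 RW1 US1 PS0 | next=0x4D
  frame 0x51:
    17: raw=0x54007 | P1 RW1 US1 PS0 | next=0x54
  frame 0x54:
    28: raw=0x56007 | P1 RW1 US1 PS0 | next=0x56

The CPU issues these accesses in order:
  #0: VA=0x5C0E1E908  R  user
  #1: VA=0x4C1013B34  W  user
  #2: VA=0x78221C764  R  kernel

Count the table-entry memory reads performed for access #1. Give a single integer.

Walk each access:
#0 VA=0x5C0E1E908 (r,user):
  L0 @0x3D[23] → 0x40007  P=1,RW=1,US=1,PS=0
  L1 @0x40[7] → 0x42007  P=1,RW=1,US=1,PS=0
  L2 @0x42[30] → 0x44007  P=1,RW=1,US=1,PS=0
  ✓ 0x44908  — 3 lookups
#1 VA=0x4C1013B34 (w,user):
  L0 @0x3D[19] → 0x47007  P=1,RW=1,US=1,PS=0
  L1 @0x47[8] → 0x49007  P=1,RW=1,US=1,PS=0
  L2 @0x49[19] → 0x4D007  P=1,RW=1,US=1,PS=0
  ✓ 0x4DB34  — 3 lookups
#2 VA=0x78221C764 (r,kernel):
  L0 @0x3D[30] → 0x51007  P=1,RW=1,US=1,PS=0
  L1 @0x51[17] → 0x54007  P=1,RW=1,US=1,PS=0
  L2 @0x54[28] → 0x56007  P=1,RW=1,US=1,PS=0
  ✓ 0x56764  — 3 lookups

Entries read for #1: 3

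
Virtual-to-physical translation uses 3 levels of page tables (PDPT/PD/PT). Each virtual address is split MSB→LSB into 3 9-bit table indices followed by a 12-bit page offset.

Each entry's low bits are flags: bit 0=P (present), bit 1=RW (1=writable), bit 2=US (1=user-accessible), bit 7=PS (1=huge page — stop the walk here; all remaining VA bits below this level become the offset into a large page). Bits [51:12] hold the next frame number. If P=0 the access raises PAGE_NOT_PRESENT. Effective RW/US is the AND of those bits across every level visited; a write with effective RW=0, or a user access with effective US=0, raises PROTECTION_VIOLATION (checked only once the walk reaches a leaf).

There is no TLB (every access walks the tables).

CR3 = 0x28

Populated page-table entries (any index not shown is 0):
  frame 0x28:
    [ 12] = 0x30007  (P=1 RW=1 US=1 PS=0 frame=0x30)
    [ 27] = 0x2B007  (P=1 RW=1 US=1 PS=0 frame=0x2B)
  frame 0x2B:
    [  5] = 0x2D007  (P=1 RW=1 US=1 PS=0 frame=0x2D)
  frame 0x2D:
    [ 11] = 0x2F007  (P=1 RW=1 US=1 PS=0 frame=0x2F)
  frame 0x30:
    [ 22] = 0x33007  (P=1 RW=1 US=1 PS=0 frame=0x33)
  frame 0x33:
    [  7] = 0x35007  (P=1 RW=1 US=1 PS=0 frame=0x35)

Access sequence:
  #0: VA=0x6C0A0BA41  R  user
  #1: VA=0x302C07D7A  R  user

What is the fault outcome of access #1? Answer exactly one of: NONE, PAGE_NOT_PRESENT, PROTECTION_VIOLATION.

Trace:
#0 VA=0x6C0A0BA41 (r,user):
  [0] read 0x28 idx=27: raw=0x2B007 flags P=1 W=1 U=1 S=0
  [1] read 0x2B idx=5: raw=0x2D007 flags P=1 W=1 U=1 S=0
  [2] read 0x2D idx=11: raw=0x2F007 flags P=1 W=1 U=1 S=0
  ✓ 0x2FA41  — 3 lookups
#1 VA=0x302C07D7A (r,user):
  [0] read 0x28 idx=12: raw=0x30007 flags P=1 W=1 U=1 S=0
  [1] read 0x30 idx=22: raw=0x33007 flags P=1 W=1 U=1 S=0
  [2] read 0x33 idx=7: raw=0x35007 flags P=1 W=1 U=1 S=0
  ✓ 0x35D7A  — 3 lookups

Access #1 fault: NONE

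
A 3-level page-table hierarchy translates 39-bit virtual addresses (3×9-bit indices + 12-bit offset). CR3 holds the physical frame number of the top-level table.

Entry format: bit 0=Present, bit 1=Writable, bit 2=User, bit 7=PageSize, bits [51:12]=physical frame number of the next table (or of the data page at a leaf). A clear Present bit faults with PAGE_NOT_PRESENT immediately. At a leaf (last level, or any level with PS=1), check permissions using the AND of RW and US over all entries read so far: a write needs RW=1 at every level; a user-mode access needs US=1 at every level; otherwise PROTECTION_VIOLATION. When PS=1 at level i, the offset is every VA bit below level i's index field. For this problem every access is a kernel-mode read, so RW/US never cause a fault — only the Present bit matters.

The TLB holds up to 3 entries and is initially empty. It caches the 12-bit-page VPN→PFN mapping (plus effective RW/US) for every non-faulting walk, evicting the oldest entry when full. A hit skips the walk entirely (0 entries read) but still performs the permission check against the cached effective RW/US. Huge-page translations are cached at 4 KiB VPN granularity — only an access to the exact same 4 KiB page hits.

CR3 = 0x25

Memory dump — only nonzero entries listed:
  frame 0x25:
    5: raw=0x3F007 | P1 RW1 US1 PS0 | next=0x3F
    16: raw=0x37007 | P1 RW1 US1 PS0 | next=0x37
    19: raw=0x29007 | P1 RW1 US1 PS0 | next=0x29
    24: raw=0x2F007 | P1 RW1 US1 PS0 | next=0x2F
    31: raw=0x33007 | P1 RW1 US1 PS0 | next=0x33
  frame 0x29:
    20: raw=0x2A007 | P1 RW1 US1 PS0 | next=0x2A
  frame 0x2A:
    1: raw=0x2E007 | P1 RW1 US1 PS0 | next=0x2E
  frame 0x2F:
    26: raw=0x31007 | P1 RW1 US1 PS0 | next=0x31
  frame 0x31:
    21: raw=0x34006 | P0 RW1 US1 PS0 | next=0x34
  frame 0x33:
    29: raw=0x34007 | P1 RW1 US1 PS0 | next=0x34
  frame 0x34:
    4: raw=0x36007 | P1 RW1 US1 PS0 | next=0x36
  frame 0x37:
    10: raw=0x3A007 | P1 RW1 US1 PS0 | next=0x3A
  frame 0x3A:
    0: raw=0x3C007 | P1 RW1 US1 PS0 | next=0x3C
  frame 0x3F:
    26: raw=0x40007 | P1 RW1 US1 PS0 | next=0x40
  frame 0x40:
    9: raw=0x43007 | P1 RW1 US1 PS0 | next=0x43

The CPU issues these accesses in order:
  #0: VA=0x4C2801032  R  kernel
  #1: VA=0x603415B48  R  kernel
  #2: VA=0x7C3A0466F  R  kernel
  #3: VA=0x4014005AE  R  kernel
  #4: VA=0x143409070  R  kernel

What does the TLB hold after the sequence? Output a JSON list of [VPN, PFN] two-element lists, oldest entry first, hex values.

Trace:
#0 VA=0x4C2801032 (r,kernel):
  lvl0: tbl 0x25, slot 19 ⇒ 0x29007 (P1/RW1/US1/PS0)
  lvl1: tbl 0x29, slot 20 ⇒ 0x2A007 (P1/RW1/US1/PS0)
  lvl2: tbl 0x2A, slot 1 ⇒ 0x2E007 (P1/RW1/US1/PS0)
  ⇒ phys 0x2E032  [3 reads]
#1 VA=0x603415B48 (r,kernel):
  lvl0: tbl 0x25, slot 24 ⇒ 0x2F007 (P1/RW1/US1/PS0)
  lvl1: tbl 0x2F, slot 26 ⇒ 0x31007 (P1/RW1/US1/PS0)
  lvl2: tbl 0x31, slot 21 ⇒ 0x34006 (P0/RW1/US1/PS0)
  ✗ PAGE_NOT_PRESENT  [3 reads]
#2 VA=0x7C3A0466F (r,kernel):
  lvl0: tbl 0x25, slot 31 ⇒ 0x33007 (P1/RW1/US1/PS0)
  lvl1: tbl 0x33, slot 29 ⇒ 0x34007 (P1/RW1/US1/PS0)
  lvl2: tbl 0x34, slot 4 ⇒ 0x36007 (P1/RW1/US1/PS0)
  ⇒ phys 0x3666F  [3 reads]
#3 VA=0x4014005AE (r,kernel):
  lvl0: tbl 0x25, slot 16 ⇒ 0x37007 (P1/RW1/US1/PS0)
  lvl1: tbl 0x37, slot 10 ⇒ 0x3A007 (P1/RW1/US1/PS0)
  lvl2: tbl 0x3A, slot 0 ⇒ 0x3C007 (P1/RW1/US1/PS0)
  ⇒ phys 0x3C5AE  [3 reads]
#4 VA=0x143409070 (r,kernel):
  lvl0: tbl 0x25, slot 5 ⇒ 0x3F007 (P1/RW1/US1/PS0)
  lvl1: tbl 0x3F, slot 26 ⇒ 0x40007 (P1/RW1/US1/PS0)
  lvl2: tbl 0x40, slot 9 ⇒ 0x43007 (P1/RW1/US1/PS0)
  ⇒ phys 0x43070  [3 reads]

TLB: [["0x7C3A04", "0x36"], ["0x401400", "0x3C"], ["0x143409", "0x43"]]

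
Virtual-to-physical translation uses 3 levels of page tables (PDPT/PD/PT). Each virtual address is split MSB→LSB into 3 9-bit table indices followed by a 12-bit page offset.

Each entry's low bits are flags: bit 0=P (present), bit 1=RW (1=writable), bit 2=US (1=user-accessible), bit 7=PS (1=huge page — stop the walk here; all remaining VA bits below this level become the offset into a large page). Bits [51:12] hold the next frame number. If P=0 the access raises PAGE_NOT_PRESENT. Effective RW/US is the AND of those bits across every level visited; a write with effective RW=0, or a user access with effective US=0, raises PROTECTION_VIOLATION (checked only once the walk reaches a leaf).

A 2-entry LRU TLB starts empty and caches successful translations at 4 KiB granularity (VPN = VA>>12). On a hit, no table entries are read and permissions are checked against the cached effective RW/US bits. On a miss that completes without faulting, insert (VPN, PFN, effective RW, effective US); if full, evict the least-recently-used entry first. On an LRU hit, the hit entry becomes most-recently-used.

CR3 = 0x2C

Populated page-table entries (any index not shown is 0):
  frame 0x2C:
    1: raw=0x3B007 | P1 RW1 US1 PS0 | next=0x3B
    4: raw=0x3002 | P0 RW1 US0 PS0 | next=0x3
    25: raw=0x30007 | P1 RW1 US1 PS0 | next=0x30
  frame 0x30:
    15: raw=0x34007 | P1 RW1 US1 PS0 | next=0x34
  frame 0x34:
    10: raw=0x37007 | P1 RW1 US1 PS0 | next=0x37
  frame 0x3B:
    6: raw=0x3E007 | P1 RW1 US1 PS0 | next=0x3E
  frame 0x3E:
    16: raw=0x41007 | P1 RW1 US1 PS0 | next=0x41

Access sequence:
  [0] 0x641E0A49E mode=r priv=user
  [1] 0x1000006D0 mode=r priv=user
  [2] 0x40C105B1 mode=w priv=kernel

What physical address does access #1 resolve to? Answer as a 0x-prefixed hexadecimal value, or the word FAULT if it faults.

Per-access translation:
#0 VA=0x641E0A49E (r,user):
  [0] read 0x2C idx=25: raw=0x30007 flags P=1 W=1 U=1 S=0
  [1] read 0x30 idx=15: raw=0x34007 flags P=1 W=1 U=1 S=0
  [2] read 0x34 idx=10: raw=0x37007 flags P=1 W=1 U=1 S=0
  ⇒ phys 0x3749E  [3 reads]
#1 VA=0x1000006D0 (r,user):
  [0] read 0x2C idx=4: raw=0x3002 flags P=0 W=1 U=0 S=0
  ✗ PAGE_NOT_PRESENT  [1 reads]
#2 VA=0x40C105B1 (w,kernel):
  [0] read 0x2C idx=1: raw=0x3B007 flags P=1 W=1 U=1 S=0
  [1] read 0x3B idx=6: raw=0x3E007 flags P=1 W=1 U=1 S=0
  [2] read 0x3E idx=16: raw=0x41007 flags P=1 W=1 U=1 S=0
  ⇒ phys 0x415B1  [3 reads]

Access #1 PA: FAULT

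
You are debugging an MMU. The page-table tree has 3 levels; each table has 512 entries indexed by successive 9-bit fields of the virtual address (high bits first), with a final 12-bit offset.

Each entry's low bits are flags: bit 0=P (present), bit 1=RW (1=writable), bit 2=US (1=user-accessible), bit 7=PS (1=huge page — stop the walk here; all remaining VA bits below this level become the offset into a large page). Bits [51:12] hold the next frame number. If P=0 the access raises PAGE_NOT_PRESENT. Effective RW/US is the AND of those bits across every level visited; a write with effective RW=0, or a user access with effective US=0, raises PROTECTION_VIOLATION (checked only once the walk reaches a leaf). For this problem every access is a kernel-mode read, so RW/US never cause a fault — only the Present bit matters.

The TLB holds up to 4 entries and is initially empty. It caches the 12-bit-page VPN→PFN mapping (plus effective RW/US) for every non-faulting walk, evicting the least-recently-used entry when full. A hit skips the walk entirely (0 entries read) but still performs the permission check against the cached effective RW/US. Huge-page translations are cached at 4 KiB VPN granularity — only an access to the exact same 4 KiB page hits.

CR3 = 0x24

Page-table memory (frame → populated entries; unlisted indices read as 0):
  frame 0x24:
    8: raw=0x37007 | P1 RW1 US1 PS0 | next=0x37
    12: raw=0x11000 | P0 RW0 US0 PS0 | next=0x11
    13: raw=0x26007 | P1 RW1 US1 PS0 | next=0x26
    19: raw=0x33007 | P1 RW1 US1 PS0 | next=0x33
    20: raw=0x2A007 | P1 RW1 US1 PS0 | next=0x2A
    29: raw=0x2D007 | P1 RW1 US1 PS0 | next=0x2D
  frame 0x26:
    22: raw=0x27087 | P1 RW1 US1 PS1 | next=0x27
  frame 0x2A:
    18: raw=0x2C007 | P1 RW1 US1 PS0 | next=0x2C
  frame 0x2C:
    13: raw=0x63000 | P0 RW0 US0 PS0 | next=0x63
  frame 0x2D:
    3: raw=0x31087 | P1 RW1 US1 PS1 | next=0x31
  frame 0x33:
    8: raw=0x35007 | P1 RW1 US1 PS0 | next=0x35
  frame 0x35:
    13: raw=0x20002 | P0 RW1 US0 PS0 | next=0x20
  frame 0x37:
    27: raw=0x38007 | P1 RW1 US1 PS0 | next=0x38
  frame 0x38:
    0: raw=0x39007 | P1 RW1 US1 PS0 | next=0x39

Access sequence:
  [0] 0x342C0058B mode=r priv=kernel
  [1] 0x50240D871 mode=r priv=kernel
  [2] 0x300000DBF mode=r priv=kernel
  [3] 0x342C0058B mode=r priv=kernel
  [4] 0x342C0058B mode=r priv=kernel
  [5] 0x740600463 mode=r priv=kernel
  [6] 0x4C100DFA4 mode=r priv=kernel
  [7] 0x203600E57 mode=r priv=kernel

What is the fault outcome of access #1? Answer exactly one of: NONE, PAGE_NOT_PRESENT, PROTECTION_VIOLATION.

Trace:
#0 VA=0x342C0058B (r,kernel):
  lvl0: tbl 0x24, slot 13 ⇒ 0x26007 (P1/RW1/US1/PS0)
  lvl1: tbl 0x26, slot 22 ⇒ 0x27087 (P1/RW1/US1/PS1)
  ✓ 0x2758B (huge @L1)  — 2 lookups
#1 VA=0x50240D871 (r,kernel):
  lvl0: tbl 0x24, slot 20 ⇒ 0x2A007 (P1/RW1/US1/PS0)
  lvl1: tbl 0x2A, slot 18 ⇒ 0x2C007 (P1/RW1/US1/PS0)
  lvl2: tbl 0x2C, slot 13 ⇒ 0x63000 (P0/RW0/US0/PS0)
  → PAGE_NOT_PRESENT  (3 entries read)
#2 VA=0x300000DBF (r,kernel):
  lvl0: tbl 0x24, slot 12 ⇒ 0x11000 (P0/RW0/US0/PS0)
  → PAGE_NOT_PRESENT  (1 entries read)
#3 VA=0x342C0058B (r,kernel):
  TLB hit vpn=0x342C00 → PA=0x2758B
#4 VA=0x342C0058B (r,kernel):
  TLB hit vpn=0x342C00 → PA=0x2758B
#5 VA=0x740600463 (r,kernel):
  lvl0: tbl 0x24, slot 29 ⇒ 0x2D007 (P1/RW1/US1/PS0)
  lvl1: tbl 0x2D, slot 3 ⇒ 0x31087 (P1/RW1/US1/PS1)
  ✓ 0x31463 (huge @L1)  — 2 lookups
#6 VA=0x4C100DFA4 (r,kernel):
  lvl0: tbl 0x24, slot 19 ⇒ 0x33007 (P1/RW1/US1/PS0)
  lvl1: tbl 0x33, slot 8 ⇒ 0x35007 (P1/RW1/US1/PS0)
  lvl2: tbl 0x35, slot 13 ⇒ 0x20002 (P0/RW1/US0/PS0)
  → PAGE_NOT_PRESENT  (3 entries read)
#7 VA=0x203600E57 (r,kernel):
  lvl0: tbl 0x24, slot 8 ⇒ 0x37007 (P1/RW1/US1/PS0)
  lvl1: tbl 0x37, slot 27 ⇒ 0x38007 (P1/RW1/US1/PS0)
  lvl2: tbl 0x38, slot 0 ⇒ 0x39007 (P1/RW1/US1/PS0)
  ✓ 0x39E57  — 3 lookups

Access #1 fault: PAGE_NOT_PRESENT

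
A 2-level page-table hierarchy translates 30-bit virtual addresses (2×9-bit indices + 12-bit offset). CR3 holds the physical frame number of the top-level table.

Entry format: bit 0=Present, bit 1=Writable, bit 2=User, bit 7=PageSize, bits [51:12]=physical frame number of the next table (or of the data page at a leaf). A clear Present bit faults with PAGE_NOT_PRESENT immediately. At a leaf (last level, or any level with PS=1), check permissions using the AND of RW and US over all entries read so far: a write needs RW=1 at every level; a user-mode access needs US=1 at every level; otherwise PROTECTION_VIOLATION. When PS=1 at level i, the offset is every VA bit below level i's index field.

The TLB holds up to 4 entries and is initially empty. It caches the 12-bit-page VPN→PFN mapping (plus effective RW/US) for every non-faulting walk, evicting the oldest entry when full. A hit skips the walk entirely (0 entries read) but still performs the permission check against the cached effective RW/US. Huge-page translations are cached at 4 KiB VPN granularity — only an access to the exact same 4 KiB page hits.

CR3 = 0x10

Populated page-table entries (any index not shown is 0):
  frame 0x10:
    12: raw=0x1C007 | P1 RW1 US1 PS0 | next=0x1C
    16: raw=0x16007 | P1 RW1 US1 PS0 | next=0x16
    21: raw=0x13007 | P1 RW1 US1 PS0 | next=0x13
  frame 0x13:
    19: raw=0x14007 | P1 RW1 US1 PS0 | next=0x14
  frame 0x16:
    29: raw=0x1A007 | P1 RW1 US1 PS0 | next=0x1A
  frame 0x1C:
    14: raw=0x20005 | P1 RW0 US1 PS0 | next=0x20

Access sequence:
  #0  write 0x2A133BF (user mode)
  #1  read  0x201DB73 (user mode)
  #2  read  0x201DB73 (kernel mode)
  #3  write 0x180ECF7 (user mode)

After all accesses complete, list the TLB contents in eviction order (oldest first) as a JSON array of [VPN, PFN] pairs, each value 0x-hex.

Per-access translation:
#0 VA=0x2A133BF (w,user):
  L0 @0x10[21] → 0x13007  P=1,RW=1,US=1,PS=0
  L1 @0x13[19] → 0x14007  P=1,RW=1,US=1,PS=0
  ⇒ phys 0x143BF  [2 reads]
#1 VA=0x201DB73 (r,user):
  L0 @0x10[16] → 0x16007  P=1,RW=1,US=1,PS=0
  L1 @0x16[29] → 0x1A007  P=1,RW=1,US=1,PS=0
  ⇒ phys 0x1AB73  [2 reads]
#2 VA=0x201DB73 (r,kernel):
  TLB hit vpn=0x201D → PA=0x1AB73
#3 VA=0x180ECF7 (w,user):
  L0 @0x10[12] → 0x1C007  P=1,RW=1,US=1,PS=0
  L1 @0x1C[14] → 0x20005  P=1,RW=0,US=1,PS=0
  → PROTECTION_VIOLATION  (2 entries read)

TLB: [["0x2A13", "0x14"], ["0x201D", "0x1A"]]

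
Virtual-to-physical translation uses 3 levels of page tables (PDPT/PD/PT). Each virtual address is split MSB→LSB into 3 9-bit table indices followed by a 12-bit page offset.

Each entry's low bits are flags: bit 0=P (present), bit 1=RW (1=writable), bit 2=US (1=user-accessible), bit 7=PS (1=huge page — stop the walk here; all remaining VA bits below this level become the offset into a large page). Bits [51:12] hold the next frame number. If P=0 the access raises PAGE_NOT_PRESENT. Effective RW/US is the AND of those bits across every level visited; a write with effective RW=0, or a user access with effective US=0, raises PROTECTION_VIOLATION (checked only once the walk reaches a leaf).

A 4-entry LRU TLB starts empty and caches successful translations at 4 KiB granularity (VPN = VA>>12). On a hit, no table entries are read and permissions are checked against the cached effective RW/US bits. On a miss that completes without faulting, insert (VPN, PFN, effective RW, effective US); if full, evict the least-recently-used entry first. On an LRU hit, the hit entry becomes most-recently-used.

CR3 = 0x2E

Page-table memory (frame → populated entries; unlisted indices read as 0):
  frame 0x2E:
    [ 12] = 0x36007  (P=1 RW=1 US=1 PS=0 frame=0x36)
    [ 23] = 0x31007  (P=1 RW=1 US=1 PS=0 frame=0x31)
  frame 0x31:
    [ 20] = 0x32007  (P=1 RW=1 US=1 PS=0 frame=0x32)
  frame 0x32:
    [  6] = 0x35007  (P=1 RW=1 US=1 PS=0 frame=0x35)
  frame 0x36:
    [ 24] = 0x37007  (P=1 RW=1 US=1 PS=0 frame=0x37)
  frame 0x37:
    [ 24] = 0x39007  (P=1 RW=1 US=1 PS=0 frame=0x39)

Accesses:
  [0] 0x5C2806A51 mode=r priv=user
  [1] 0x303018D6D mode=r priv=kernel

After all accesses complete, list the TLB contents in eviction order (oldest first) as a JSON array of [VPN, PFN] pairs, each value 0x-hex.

Trace:
#0 VA=0x5C2806A51 (r,user):
  L0 @0x2E[23] → 0x31007  P=1,RW=1,US=1,PS=0
  L1 @0x31[20] → 0x32007  P=1,RW=1,US=1,PS=0
  L2 @0x32[6] → 0x35007  P=1,RW=1,US=1,PS=0
  ✓ 0x35A51  — 3 lookups
#1 VA=0x303018D6D (r,kernel):
  L0 @0x2E[12] → 0x36007  P=1,RW=1,US=1,PS=0
  L1 @0x36[24] → 0x37007  P=1,RW=1,US=1,PS=0
  L2 @0x37[24] → 0x39007  P=1,RW=1,US=1,PS=0
  ✓ 0x39D6D  — 3 lookups

TLB: [["0x5C2806", "0x35"], ["0x303018", "0x39"]]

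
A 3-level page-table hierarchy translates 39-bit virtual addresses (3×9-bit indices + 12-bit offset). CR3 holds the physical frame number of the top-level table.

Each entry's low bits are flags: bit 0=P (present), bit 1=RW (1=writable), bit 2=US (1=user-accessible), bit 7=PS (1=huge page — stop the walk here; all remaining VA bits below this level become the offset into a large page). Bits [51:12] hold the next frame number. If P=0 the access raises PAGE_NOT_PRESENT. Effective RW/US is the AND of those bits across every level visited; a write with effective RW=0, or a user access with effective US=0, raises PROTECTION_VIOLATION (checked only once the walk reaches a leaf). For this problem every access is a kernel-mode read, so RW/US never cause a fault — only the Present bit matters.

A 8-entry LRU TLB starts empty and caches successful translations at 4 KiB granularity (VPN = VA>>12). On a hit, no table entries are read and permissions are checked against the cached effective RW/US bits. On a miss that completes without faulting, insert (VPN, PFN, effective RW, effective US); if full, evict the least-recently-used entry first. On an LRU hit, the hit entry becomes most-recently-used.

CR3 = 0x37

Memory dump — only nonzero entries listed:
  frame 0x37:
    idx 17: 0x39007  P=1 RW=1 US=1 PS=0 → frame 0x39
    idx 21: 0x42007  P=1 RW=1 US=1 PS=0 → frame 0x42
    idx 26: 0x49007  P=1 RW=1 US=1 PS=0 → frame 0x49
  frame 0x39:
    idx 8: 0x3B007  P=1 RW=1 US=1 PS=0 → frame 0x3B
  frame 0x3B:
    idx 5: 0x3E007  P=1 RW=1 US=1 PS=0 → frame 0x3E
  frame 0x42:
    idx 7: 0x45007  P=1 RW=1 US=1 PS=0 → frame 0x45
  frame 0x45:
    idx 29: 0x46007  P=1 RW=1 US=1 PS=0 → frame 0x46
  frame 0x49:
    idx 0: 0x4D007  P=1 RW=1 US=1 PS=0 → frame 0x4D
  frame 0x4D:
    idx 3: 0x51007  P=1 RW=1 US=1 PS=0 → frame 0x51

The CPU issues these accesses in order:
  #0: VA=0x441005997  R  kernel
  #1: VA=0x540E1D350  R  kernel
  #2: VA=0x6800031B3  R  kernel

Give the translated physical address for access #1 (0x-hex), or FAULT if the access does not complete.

Walk each access:
#0 VA=0x441005997 (r,kernel):
  lvl0: tbl 0x37, slot 17 ⇒ 0x39007 (P1/RW1/US1/PS0)
  lvl1: tbl 0x39, slot 8 ⇒ 0x3B007 (P1/RW1/US1/PS0)
  lvl2: tbl 0x3B, slot 5 ⇒ 0x3E007 (P1/RW1/US1/PS0)
  ⇒ phys 0x3E997  [3 reads]
#1 VA=0x540E1D350 (r,kernel):
  lvl0: tbl 0x37, slot 21 ⇒ 0x42007 (P1/RW1/US1/PS0)
  lvl1: tbl 0x42, slot 7 ⇒ 0x45007 (P1/RW1/US1/PS0)
  lvl2: tbl 0x45, slot 29 ⇒ 0x46007 (P1/RW1/US1/PS0)
  ⇒ phys 0x46350  [3 reads]
#2 VA=0x6800031B3 (r,kernel):
  lvl0: tbl 0x37, slot 26 ⇒ 0x49007 (P1/RW1/US1/PS0)
  lvl1: tbl 0x49, slot 0 ⇒ 0x4D007 (P1/RW1/US1/PS0)
  lvl2: tbl 0x4D, slot 3 ⇒ 0x51007 (P1/RW1/US1/PS0)
  ⇒ phys 0x511B3  [3 reads]

Access #1 PA: 0x46350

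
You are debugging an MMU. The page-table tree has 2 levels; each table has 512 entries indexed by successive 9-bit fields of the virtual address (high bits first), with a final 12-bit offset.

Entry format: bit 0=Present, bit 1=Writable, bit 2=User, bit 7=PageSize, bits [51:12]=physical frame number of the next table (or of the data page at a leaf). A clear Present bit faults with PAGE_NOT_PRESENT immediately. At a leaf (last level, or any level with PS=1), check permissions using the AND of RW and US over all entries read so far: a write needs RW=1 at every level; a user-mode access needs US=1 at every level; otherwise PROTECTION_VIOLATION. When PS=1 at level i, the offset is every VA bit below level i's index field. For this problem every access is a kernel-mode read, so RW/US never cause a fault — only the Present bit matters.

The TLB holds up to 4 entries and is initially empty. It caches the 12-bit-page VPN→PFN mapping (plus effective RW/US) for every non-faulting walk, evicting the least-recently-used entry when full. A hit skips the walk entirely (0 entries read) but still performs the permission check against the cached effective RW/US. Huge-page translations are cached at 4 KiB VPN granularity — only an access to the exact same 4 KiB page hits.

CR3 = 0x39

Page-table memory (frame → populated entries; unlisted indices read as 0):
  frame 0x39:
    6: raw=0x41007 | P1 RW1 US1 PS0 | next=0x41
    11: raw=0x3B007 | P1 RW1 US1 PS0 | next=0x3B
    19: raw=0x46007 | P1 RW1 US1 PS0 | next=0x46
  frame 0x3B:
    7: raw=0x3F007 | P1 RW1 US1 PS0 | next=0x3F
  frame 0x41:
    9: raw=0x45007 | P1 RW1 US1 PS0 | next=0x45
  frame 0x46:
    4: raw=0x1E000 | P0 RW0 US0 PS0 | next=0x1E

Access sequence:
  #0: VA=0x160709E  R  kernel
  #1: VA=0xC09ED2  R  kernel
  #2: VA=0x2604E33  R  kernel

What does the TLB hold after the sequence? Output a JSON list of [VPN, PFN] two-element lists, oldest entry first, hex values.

Walk each access:
#0 VA=0x160709E (r,kernel):
  lvl0: tbl 0x39, slot 11 ⇒ 0x3B007 (P1/RW1/US1/PS0)
  lvl1: tbl 0x3B, slot 7 ⇒ 0x3F007 (P1/RW1/US1/PS0)
  ✓ 0x3F09E  — 2 lookups
#1 VA=0xC09ED2 (r,kernel):
  lvl0: tbl 0x39, slot 6 ⇒ 0x41007 (P1/RW1/US1/PS0)
  lvl1: tbl 0x41, slot 9 ⇒ 0x45007 (P1/RW1/US1/PS0)
  ✓ 0x45ED2  — 2 lookups
#2 VA=0x2604E33 (r,kernel):
  lvl0: tbl 0x39, slot 19 ⇒ 0x46007 (P1/RW1/US1/PS0)
  lvl1: tbl 0x46, slot 4 ⇒ 0x1E000 (P0/RW0/US0/PS0)
  ✗ PAGE_NOT_PRESENT  [2 reads]

TLB: [["0x1607", "0x3F"], ["0xC09", "0x45"]]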